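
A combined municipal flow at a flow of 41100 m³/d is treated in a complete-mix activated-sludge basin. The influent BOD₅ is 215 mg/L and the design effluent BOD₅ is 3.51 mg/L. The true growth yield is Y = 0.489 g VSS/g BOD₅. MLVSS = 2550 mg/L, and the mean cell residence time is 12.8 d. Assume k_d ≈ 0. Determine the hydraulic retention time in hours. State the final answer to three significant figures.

τ ≈ 12.5 h

With k_d = 0 the design equation reduces to V = Y Q (S₀−S) θ_c / X = 0.489 × 41100 × (215 − 3.51) × 12.8 / 2550 = 21336 m³.
HRT = V/Q = 21336 m³ / 41100 m³·d⁻¹ = 0.5191 d × 24 = 12.46 h.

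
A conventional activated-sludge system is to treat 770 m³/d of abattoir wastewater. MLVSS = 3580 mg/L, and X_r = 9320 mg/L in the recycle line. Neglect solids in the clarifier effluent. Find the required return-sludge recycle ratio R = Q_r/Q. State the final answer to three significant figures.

R = Q_r/Q = X/(X_r − X) = 3580 / (9320 − 3580) = 0.6237.

R ≈ 0.624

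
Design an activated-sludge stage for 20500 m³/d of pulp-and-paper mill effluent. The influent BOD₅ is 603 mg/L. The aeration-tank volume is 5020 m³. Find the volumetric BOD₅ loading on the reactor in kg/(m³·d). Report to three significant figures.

L_v ≈ 2.46 kg BOD₅/(m³·d)

L_v = Q S₀ / V = 20500 × 603 × 10⁻³ / 5020 = 2.462 kg/(m³·d).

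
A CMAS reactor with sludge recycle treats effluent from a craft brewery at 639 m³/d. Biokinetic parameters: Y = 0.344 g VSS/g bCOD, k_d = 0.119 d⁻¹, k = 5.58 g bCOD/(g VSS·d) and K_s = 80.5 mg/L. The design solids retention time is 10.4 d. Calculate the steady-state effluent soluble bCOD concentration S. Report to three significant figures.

S ≈ 10.2 mg/L

Effluent substrate depends only on kinetics and SRT: S = K_s(1 + k_d θ_c) / [θ_c(Yk − k_d) − 1] = 80.5 × (1 + 0.119 × 10.4) / [10.4 × (0.344 × 5.58 − 0.119) − 1] = 180.1 / 17.73 = 10.16 mg/L.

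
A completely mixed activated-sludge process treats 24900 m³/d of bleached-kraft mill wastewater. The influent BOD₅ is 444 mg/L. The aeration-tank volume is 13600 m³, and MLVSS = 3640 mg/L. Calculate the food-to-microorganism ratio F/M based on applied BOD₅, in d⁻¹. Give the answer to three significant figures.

F/M = Q·S₀ / (V·X) = 24900 × 444 / (13600 × 3640) = 0.2233 g BOD₅·(g VSS·d)⁻¹.

F/M ≈ 0.223 d⁻¹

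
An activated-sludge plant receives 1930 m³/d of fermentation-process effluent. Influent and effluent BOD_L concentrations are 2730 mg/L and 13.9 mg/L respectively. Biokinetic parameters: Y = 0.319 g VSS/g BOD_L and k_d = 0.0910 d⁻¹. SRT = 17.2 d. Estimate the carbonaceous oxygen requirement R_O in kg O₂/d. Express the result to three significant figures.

The observed yield is Y_obs = Y/(1 + k_d·θ_c) = 0.319 / (1 + 0.0910 × 17.2) = 0.319 / 2.565 = 0.1244 g VSS per g BOD_L removed.
Mass of BOD_L removed per day: Q(S₀ − S) = 1930 × 2716 g/m³ = 5242 kg/d.
P_X = Y_obs·Q·(S₀ − S) = 0.1244 × 5242 = 651.9 kg VSS/d.
Carbonaceous O₂ demand = substrate oxidised − cell-mass equivalent = 5242 − 1.42 × 651.9 = 4316 kg O₂/d.

R_O ≈ 4320 kg O₂/d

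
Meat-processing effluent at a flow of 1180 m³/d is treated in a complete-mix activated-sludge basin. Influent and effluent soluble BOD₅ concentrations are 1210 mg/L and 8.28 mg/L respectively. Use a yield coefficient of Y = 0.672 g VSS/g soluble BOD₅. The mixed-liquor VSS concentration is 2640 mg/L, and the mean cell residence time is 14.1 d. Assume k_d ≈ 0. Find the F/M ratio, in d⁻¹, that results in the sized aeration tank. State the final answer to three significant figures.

V·X = Y·Q·ΔS·θ_c gives V = 0.672 × 1180 × (1210 − 8.28) × 14.1 / 2640 = 5089 m³.
F/M = applied load / biomass = Q·S₀/(V·X) = 1180 × 1210 / (5089 × 2640) = 0.1063 d⁻¹.

F/M ≈ 0.106 d⁻¹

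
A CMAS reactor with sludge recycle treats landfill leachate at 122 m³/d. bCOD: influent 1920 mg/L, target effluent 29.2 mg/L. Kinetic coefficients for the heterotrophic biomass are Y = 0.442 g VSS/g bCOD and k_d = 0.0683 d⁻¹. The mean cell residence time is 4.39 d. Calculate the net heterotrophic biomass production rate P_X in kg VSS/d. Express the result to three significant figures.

P_X ≈ 78.4 kg VSS/d

The observed yield is Y_obs = Y/(1 + k_d·θ_c) = 0.442 / (1 + 0.0683 × 4.39) = 0.442 / 1.300 = 0.3400 g VSS per g bCOD removed.
Substrate removed = Q·(S₀ − S) = 122 m³/d × (1920 − 29.2) g/m³ = 2.31×10^5 g/d = 230.7 kg/d.
So the net sludge growth is P_X = 0.3400 × 230.7 = 78.44 kg VSS/d.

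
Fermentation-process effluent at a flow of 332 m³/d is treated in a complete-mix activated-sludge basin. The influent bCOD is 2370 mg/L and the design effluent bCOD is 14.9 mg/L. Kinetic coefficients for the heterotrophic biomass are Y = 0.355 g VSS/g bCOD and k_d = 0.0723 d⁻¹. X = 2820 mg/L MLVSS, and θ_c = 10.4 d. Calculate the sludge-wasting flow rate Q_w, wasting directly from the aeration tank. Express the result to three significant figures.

From the SRT design equation V = Y Q (S₀−S) θ_c / [X (1 + k_d θ_c)] = 0.355 × 332 × (2370 − 14.9) × 10.4 / [2820 × (1 + 0.0723 × 10.4)] = 2.89×10^6 / 4940 = 584.3 m³.
With mixed-liquor wasting, θ_c = V/Q_w, so Q_w = V/θ_c = 584.3/10.4 = 56.18 m³/d.

Q_w ≈ 56.2 m³/d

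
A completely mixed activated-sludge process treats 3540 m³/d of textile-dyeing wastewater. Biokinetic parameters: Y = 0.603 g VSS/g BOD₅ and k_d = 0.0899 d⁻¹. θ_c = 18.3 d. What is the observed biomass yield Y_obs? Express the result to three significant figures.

The observed yield is Y_obs = Y/(1 + k_d·θ_c) = 0.603 / (1 + 0.0899 × 18.3) = 0.603 / 2.645 = 0.2280 g VSS per g BOD₅ removed.

Y_obs ≈ 0.228 g VSS/g BOD₅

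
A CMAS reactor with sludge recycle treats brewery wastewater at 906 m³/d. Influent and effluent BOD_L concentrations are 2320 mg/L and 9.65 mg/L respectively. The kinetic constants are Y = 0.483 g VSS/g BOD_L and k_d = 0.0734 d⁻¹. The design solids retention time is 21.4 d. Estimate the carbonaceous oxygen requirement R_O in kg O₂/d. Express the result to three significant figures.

The observed yield is Y_obs = Y/(1 + k_d·θ_c) = 0.483 / (1 + 0.0734 × 21.4) = 0.483 / 2.571 = 0.1879 g VSS per g BOD_L removed.
Q·(S₀ − S) = 906 × (2320 − 9.65) × 10⁻³ = 2093 kg/d removed.
Net sludge production P_X = 0.1879 × 2093 = 393.3 kg VSS/d.
Carbonaceous O₂ demand = substrate oxidised − cell-mass equivalent = 2093 − 1.42 × 393.3 = 1535 kg O₂/d.

R_O ≈ 1530 kg O₂/d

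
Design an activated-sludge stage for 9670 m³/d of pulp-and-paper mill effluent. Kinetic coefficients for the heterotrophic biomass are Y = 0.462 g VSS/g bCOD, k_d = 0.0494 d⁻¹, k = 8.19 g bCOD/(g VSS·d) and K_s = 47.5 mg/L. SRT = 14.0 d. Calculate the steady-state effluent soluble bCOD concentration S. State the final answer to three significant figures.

S ≈ 1.57 mg/L

For a completely mixed reactor with recycle the Lawrence–McCarty relation gives S = K_s·(1 + k_d·θ_c) / [θ_c·(Y·k − k_d) − 1] = 47.5 × (1 + 0.0494 × 14.0) / [14.0 × (0.462 × 8.19 − 0.0494) − 1] = 80.35 / 51.28 = 1.567 mg/L.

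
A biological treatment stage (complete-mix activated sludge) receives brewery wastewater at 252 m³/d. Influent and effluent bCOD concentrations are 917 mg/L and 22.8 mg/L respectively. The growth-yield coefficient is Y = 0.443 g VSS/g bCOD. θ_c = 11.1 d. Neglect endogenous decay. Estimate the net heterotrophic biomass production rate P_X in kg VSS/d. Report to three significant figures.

No decay correction is needed, so Y_obs = Y = 0.443.
Substrate removed = Q·(S₀ − S) = 252 m³/d × (917 − 22.8) g/m³ = 2.25×10^5 g/d = 225.3 kg/d.
P_X = Y_obs · Q(S₀ − S) = 0.4430 × 225.3 = 99.82 kg VSS/d.

P_X ≈ 99.8 kg VSS/d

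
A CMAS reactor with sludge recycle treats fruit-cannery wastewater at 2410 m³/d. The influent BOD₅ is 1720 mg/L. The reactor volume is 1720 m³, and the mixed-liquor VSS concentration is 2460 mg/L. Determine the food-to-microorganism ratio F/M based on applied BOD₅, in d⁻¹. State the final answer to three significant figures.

F/M = Q·S₀ / (V·X) = 2410 × 1720 / (1720 × 2460) = 0.9797 g BOD₅·(g VSS·d)⁻¹.

F/M ≈ 0.980 d⁻¹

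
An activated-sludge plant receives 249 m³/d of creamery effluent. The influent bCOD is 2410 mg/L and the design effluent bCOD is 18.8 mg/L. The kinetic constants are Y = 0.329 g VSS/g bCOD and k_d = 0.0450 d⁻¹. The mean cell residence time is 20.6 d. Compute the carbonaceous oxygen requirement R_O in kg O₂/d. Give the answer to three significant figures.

R_O ≈ 451 kg O₂/d

Correct the yield for decay: Y_obs = Y/(1 + k_d θ_c) = 0.329 / (1 + 0.0450 × 20.6) = 0.329 / 1.927 = 0.1707.
Substrate removed = Q·(S₀ − S) = 249 m³/d × (2410 − 18.8) g/m³ = 5.95×10^5 g/d = 595.4 kg/d.
Net sludge production P_X = 0.1707 × 595.4 = 101.7 kg VSS/d.
Carbonaceous O₂ demand = substrate oxidised − cell-mass equivalent = 595.4 − 1.42 × 101.7 = 451.1 kg O₂/d.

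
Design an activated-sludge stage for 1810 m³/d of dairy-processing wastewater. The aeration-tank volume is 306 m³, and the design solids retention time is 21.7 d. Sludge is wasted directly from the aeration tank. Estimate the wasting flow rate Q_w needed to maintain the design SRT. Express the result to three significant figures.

Wasting from the aeration tank: Q_w = V / θ_c = 306.0 / 21.7 = 14.10 m³/d.

Q_w ≈ 14.1 m³/d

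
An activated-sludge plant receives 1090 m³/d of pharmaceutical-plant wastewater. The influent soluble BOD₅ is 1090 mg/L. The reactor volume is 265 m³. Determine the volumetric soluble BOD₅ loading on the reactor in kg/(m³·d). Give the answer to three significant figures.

Applied soluble BOD₅ load per unit volume = Q·S₀/V = (1090 × 1090/1000)/265.0 = 4.483 kg soluble BOD₅·m⁻³·d⁻¹.

L_v ≈ 4.48 kg soluble BOD₅/(m³·d)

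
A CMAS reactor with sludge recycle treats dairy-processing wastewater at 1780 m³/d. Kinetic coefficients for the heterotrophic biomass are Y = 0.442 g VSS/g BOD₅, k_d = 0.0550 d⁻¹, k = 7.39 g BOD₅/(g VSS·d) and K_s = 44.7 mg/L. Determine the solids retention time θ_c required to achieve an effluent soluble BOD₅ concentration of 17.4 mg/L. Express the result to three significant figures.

θ_c ≈ 1.16 d

From 1/θ_c = Y·k·S/(K_s + S) − k_d: Y·k·S/(K_s+S) = 0.442 × 7.39 × 17.4 / (44.7 + 17.4) = 0.9152 d⁻¹.
Then 1/θ_c = μ − k_d = 0.9152 − 0.0550 = 0.8602 d⁻¹, giving θ_c = 1.162 d.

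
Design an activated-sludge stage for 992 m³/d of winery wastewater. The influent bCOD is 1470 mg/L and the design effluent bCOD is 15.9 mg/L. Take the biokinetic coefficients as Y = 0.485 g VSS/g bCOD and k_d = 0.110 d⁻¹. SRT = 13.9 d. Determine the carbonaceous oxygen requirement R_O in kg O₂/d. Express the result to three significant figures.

Observed yield with endogenous decay: Y_obs = Y / (1 + k_d·θ_c) = 0.485 / (1 + 0.110 × 13.9) = 0.485 / 2.529 = 0.1918 g VSS/g bCOD.
Q·(S₀ − S) = 992 × (1470 − 15.9) × 10⁻³ = 1442 kg/d removed.
Biomass synthesised: P_X = Y_obs × 1442 = 276.6 kg VSS/d.
R_O = Q·ΔS − 1.42 P_X = 1442 − 392.8 = 1050 kg O₂/d.

R_O ≈ 1050 kg O₂/d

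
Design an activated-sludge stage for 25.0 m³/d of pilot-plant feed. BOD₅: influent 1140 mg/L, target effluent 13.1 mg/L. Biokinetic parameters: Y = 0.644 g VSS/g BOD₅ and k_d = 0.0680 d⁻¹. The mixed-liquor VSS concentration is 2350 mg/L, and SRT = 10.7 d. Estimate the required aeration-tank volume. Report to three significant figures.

Steady-state biomass mass balance: V·X·(1 + k_d·θ_c) = Y·Q·(S₀ − S)·θ_c, so V = 0.644 × 25.0 × (1140 − 13.1) × 10.7 / [2350 × (1 + 0.0680 × 10.7)] = 1.94×10^5 / 4060 = 47.82 m³.

V ≈ 47.8 m³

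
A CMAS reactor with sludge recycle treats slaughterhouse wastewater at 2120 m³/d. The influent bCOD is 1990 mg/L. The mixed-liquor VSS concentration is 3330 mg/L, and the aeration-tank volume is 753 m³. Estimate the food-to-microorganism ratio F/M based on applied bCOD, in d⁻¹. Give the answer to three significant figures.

F/M = applied load / biomass = Q·S₀/(V·X) = 2120 × 1990 / (753.0 × 3330) = 1.682 d⁻¹.

F/M ≈ 1.68 d⁻¹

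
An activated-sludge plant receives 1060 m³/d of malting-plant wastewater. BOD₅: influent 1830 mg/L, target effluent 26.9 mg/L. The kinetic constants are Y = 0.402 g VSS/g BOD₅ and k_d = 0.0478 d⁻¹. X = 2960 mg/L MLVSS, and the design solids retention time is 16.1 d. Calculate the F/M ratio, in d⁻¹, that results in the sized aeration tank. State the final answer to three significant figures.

Steady-state biomass mass balance: V·X·(1 + k_d·θ_c) = Y·Q·(S₀ − S)·θ_c, so V = 0.402 × 1060 × (1830 − 26.9) × 16.1 / [2960 × (1 + 0.0478 × 16.1)] = 1.24×10^7 / 5238 = 2362 m³.
Food-to-microorganism ratio F/M = Q S₀ / (V X) = 1060 × 1830 / (2362 × 2960) = 0.2775 d⁻¹.

F/M ≈ 0.277 d⁻¹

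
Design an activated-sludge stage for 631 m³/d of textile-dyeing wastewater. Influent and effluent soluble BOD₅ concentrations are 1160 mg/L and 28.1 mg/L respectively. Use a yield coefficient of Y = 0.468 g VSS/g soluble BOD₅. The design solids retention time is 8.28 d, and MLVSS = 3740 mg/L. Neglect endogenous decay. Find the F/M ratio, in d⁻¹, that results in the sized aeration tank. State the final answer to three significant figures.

With k_d = 0 the design equation reduces to V = Y Q (S₀−S) θ_c / X = 0.468 × 631 × (1160 − 28.1) × 8.28 / 3740 = 740.0 m³.
Food-to-microorganism ratio F/M = Q S₀ / (V X) = 631 × 1160 / (740.0 × 3740) = 0.2645 d⁻¹.

F/M ≈ 0.264 d⁻¹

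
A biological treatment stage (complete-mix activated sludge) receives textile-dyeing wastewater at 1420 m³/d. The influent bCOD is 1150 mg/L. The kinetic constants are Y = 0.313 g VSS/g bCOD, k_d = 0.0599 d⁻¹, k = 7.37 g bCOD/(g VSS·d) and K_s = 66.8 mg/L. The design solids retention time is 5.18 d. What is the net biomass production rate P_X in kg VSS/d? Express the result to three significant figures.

P_X ≈ 387 kg VSS/d

For a completely mixed reactor with recycle the Lawrence–McCarty relation gives S = K_s·(1 + k_d·θ_c) / [θ_c·(Y·k − k_d) − 1] = 66.8 × (1 + 0.0599 × 5.18) / [5.18 × (0.313 × 7.37 − 0.0599) − 1] = 87.53 / 10.64 = 8.227 mg/L.
The observed yield is Y_obs = Y/(1 + k_d·θ_c) = 0.313 / (1 + 0.0599 × 5.18) = 0.313 / 1.310 = 0.2389 g VSS per g bCOD removed.
Mass of bCOD removed per day: Q(S₀ − S) = 1420 × 1142 g/m³ = 1621 kg/d.
Biomass produced: P_X = Y_obs·Q·ΔS = 0.2389 × 1621 ≈ 387.3 kg VSS/d.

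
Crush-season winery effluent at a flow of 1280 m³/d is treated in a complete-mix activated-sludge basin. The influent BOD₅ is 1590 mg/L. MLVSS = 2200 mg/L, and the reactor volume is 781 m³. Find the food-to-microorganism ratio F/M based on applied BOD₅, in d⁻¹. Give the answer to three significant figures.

F/M = Q·S₀ / (V·X) = 1280 × 1590 / (781.0 × 2200) = 1.184 g BOD₅·(g VSS·d)⁻¹.

F/M ≈ 1.18 d⁻¹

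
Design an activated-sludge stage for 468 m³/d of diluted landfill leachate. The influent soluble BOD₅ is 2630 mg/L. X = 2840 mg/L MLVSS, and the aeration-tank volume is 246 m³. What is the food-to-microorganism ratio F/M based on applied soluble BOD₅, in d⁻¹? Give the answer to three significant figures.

Food-to-microorganism ratio F/M = Q S₀ / (V X) = 468 × 2630 / (246.0 × 2840) = 1.762 d⁻¹.

F/M ≈ 1.76 d⁻¹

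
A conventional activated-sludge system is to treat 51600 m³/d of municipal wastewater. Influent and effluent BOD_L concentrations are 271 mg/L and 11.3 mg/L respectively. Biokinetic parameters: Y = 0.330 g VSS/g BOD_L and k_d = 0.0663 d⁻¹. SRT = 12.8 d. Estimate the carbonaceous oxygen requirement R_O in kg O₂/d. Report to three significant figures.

Correct the yield for decay: Y_obs = Y/(1 + k_d θ_c) = 0.330 / (1 + 0.0663 × 12.8) = 0.330 / 1.849 = 0.1785.
Q·(S₀ − S) = 51600 × (271 − 11.3) × 10⁻³ = 13401 kg/d removed.
Biomass synthesised: P_X = Y_obs × 13401 = 2392 kg VSS/d.
R_O = Q·ΔS − 1.42 P_X = 13401 − 3397 = 10004 kg O₂/d.

R_O ≈ 10000 kg O₂/d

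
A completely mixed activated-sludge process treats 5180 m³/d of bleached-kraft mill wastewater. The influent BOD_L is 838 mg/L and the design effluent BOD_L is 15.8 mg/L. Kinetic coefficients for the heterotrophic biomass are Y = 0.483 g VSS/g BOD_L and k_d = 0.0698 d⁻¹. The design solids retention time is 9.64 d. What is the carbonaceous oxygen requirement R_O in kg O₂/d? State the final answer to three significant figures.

R_O ≈ 2510 kg O₂/d

Observed yield with endogenous decay: Y_obs = Y / (1 + k_d·θ_c) = 0.483 / (1 + 0.0698 × 9.64) = 0.483 / 1.673 = 0.2887 g VSS/g BOD_L.
Q·(S₀ − S) = 5180 × (838 − 15.8) × 10⁻³ = 4259 kg/d removed.
Biomass synthesised: P_X = Y_obs × 4259 = 1230 kg VSS/d.
R_O = Q·ΔS − 1.42 P_X = 4259 − 1746 = 2513 kg O₂/d.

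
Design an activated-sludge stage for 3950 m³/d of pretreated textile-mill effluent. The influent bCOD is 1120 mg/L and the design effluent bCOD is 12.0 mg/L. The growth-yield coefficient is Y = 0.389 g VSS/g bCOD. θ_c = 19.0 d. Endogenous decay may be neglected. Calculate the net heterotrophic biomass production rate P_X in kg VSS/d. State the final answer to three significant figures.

No decay correction is needed, so Y_obs = Y = 0.389.
Mass of bCOD removed per day: Q(S₀ − S) = 3950 × 1108 g/m³ = 4377 kg/d.
So the net sludge growth is P_X = 0.3890 × 4377 = 1702 kg VSS/d.

P_X ≈ 1700 kg VSS/d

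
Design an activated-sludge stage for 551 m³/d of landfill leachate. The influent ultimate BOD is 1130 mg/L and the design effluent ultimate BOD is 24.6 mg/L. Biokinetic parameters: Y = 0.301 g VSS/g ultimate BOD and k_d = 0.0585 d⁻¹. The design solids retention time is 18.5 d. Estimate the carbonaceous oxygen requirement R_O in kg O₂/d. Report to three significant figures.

Y_obs = Y / (1 + k_d θ_c) = 0.301 / (1 + 0.0585 × 18.5) = 0.301 / 2.082 = 0.1446.
Substrate removed = Q·(S₀ − S) = 551 m³/d × (1130 − 24.6) g/m³ = 6.09×10^5 g/d = 609.1 kg/d.
Net sludge production P_X = 0.1446 × 609.1 = 88.04 kg VSS/d.
R_O = Q·ΔS − 1.42 P_X = 609.1 − 125.0 = 484.1 kg O₂/d.

R_O ≈ 484 kg O₂/d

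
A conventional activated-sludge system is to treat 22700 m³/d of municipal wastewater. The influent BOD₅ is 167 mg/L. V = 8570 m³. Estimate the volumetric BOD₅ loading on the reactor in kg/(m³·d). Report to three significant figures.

Applied BOD₅ load per unit volume = Q·S₀/V = (22700 × 167/1000)/8570 = 0.4423 kg BOD₅·m⁻³·d⁻¹.

L_v ≈ 0.442 kg BOD₅/(m³·d)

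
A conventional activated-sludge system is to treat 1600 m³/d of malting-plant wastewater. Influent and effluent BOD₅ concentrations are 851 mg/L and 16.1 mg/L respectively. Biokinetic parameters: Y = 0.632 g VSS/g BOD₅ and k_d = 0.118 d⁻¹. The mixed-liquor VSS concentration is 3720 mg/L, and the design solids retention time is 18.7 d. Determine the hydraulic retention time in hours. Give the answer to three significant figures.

Steady-state biomass mass balance: V·X·(1 + k_d·θ_c) = Y·Q·(S₀ − S)·θ_c, so V = 0.632 × 1600 × (851 − 16.1) × 18.7 / [3720 × (1 + 0.118 × 18.7)] = 1.58×10^7 / 11929 = 1324 m³.
HRT = V/Q = 1324 m³ / 1600 m³·d⁻¹ = 0.8272 d × 24 = 19.85 h.

τ ≈ 19.9 h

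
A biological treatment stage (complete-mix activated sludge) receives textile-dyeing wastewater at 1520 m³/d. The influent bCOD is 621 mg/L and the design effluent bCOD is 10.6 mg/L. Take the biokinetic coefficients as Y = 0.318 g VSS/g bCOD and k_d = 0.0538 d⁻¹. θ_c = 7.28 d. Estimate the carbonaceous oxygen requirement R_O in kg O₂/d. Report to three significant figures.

R_O ≈ 627 kg O₂/d

Correct the yield for decay: Y_obs = Y/(1 + k_d θ_c) = 0.318 / (1 + 0.0538 × 7.28) = 0.318 / 1.392 = 0.2285.
Mass of bCOD removed per day: Q(S₀ − S) = 1520 × 610.4 g/m³ = 927.8 kg/d.
Net sludge production P_X = 0.2285 × 927.8 = 212.0 kg VSS/d.
R_O = Q·ΔS − 1.42 P_X = 927.8 − 301.1 = 626.8 kg O₂/d.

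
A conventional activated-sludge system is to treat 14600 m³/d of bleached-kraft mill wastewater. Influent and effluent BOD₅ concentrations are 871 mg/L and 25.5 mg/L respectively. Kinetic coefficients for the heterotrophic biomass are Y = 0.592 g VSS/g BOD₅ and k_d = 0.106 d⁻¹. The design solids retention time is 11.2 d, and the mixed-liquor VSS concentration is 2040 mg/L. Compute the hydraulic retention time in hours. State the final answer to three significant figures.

Rearranging the biomass balance for a CMAS with decay, V = Y·Q·ΔS·θ_c / [X·(1+k_d θ_c)] = 0.592 × 14600 × (871 − 25.5) × 11.2 / [2040 × (1 + 0.106 × 11.2)] = 8.18×10^7 / 4462 = 18344 m³.
HRT = V/Q = 18344 m³ / 14600 m³·d⁻¹ = 1.256 d × 24 = 30.15 h.

τ ≈ 30.2 h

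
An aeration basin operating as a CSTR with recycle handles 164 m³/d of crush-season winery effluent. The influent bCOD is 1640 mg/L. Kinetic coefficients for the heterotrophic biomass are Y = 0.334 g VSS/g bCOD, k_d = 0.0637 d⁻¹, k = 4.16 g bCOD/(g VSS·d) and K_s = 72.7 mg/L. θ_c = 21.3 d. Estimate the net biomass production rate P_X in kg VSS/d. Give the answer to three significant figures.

Effluent substrate depends only on kinetics and SRT: S = K_s(1 + k_d θ_c) / [θ_c(Yk − k_d) − 1] = 72.7 × (1 + 0.0637 × 21.3) / [21.3 × (0.334 × 4.16 − 0.0637) − 1] = 171.3 / 27.24 = 6.290 mg/L.
The observed yield is Y_obs = Y/(1 + k_d·θ_c) = 0.334 / (1 + 0.0637 × 21.3) = 0.334 / 2.357 = 0.1417 g VSS per g bCOD removed.
Q·(S₀ − S) = 164 × (1640 − 6.29) × 10⁻³ = 267.9 kg/d removed.
So the net sludge growth is P_X = 0.1417 × 267.9 = 37.97 kg VSS/d.

P_X ≈ 38.0 kg VSS/d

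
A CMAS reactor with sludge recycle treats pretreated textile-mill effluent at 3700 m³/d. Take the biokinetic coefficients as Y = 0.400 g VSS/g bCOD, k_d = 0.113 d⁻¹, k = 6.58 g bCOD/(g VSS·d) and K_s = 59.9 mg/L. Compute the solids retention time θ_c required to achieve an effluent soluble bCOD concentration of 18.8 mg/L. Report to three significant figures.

θ_c ≈ 1.94 d

At the target effluent, Y k S/(K_s+S) = 0.400×6.58×18.8/78.70 = 0.6287 d⁻¹.
Then 1/θ_c = μ − k_d = 0.6287 − 0.113 = 0.5157 d⁻¹, giving θ_c = 1.939 d.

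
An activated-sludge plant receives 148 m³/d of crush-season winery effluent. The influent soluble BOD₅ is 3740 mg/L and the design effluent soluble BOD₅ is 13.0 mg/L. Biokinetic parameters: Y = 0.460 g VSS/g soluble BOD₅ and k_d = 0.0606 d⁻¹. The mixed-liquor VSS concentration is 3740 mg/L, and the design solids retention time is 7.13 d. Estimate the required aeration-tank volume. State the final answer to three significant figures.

V ≈ 338 m³

Steady-state biomass mass balance: V·X·(1 + k_d·θ_c) = Y·Q·(S₀ − S)·θ_c, so V = 0.460 × 148 × (3740 − 13.0) × 7.13 / [3740 × (1 + 0.0606 × 7.13)] = 1.81×10^6 / 5356 = 337.8 m³.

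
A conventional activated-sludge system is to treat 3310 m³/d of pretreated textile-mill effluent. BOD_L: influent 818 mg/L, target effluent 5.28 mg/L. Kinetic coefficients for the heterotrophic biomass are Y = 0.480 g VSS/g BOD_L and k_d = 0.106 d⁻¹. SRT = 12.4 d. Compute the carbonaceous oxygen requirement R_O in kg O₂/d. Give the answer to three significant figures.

The observed yield is Y_obs = Y/(1 + k_d·θ_c) = 0.480 / (1 + 0.106 × 12.4) = 0.480 / 2.314 = 0.2074 g VSS per g BOD_L removed.
ΔS = 818 − 5.28 = 812.7 mg/L, so the substrate removal rate is 3310 × 812.7/1000 = 2690 kg BOD_L/d.
Biomass synthesised: P_X = Y_obs × 2690 = 557.9 kg VSS/d.
R_O = Q·ΔS − 1.42 P_X = 2690 − 792.2 = 1898 kg O₂/d.

R_O ≈ 1900 kg O₂/d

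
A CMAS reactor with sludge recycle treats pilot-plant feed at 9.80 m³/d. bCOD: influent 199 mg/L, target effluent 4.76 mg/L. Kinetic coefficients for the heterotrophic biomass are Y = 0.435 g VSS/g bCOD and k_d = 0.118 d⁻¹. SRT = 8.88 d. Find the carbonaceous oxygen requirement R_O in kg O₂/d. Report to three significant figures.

Correct the yield for decay: Y_obs = Y/(1 + k_d θ_c) = 0.435 / (1 + 0.118 × 8.88) = 0.435 / 2.048 = 0.2124.
Substrate removed = Q·(S₀ − S) = 9.80 m³/d × (199 − 4.76) g/m³ = 1.9×10^3 g/d = 1.904 kg/d.
Biomass synthesised: P_X = Y_obs × 1.904 = 0.4044 kg VSS/d.
Carbonaceous O₂ demand = substrate oxidised − cell-mass equivalent = 1.904 − 1.42 × 0.4044 = 1.329 kg O₂/d.

R_O ≈ 1.33 kg O₂/d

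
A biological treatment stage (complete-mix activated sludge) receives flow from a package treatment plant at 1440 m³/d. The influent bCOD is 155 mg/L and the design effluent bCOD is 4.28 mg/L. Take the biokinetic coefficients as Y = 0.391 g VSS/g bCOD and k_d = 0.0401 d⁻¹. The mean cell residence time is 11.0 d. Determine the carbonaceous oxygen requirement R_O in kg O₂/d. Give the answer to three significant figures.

R_O ≈ 133 kg O₂/d

The observed yield is Y_obs = Y/(1 + k_d·θ_c) = 0.391 / (1 + 0.0401 × 11.0) = 0.391 / 1.441 = 0.2713 g VSS per g bCOD removed.
Substrate removed = Q·(S₀ − S) = 1440 m³/d × (155 − 4.28) g/m³ = 2.17×10^5 g/d = 217.0 kg/d.
Net sludge production P_X = 0.2713 × 217.0 = 58.89 kg VSS/d.
R_O = Q·(S₀ − S) − 1.42·P_X = 217.0 − 1.42 × 58.89 = 133.4 kg O₂/d.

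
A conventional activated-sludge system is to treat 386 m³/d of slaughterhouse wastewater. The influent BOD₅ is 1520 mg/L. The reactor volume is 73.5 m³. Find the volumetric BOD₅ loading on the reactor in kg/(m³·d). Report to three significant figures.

L_v ≈ 7.98 kg BOD₅/(m³·d)

Volumetric loading L_v = Q·S₀ / V = 386 × 1520 g/m³ / 73.50 m³ = 7983 g/(m³·d) = 7.983 kg BOD₅/(m³·d).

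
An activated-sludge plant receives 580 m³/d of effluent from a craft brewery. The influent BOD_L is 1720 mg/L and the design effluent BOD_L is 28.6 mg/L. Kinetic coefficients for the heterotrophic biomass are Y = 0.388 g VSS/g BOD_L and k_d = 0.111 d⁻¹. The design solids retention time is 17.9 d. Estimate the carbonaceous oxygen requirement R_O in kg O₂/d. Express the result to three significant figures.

R_O ≈ 800 kg O₂/d

Y_obs = Y / (1 + k_d θ_c) = 0.388 / (1 + 0.111 × 17.9) = 0.388 / 2.987 = 0.1299.
Mass of BOD_L removed per day: Q(S₀ − S) = 580 × 1691 g/m³ = 981.0 kg/d.
Net sludge production P_X = 0.1299 × 981.0 = 127.4 kg VSS/d.
Carbonaceous O₂ demand = substrate oxidised − cell-mass equivalent = 981.0 − 1.42 × 127.4 = 800.1 kg O₂/d.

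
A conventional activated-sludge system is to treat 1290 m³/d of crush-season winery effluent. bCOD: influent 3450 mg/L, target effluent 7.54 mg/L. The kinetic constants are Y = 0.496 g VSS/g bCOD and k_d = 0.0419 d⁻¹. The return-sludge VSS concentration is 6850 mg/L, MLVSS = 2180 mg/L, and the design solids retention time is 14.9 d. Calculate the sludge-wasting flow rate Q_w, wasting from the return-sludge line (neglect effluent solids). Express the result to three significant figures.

Steady-state biomass mass balance: V·X·(1 + k_d·θ_c) = Y·Q·(S₀ − S)·θ_c, so V = 0.496 × 1290 × (3450 − 7.54) × 14.9 / [2180 × (1 + 0.0419 × 14.9)] = 3.28×10^7 / 3541 = 9268 m³.
θ_c = V·X/(Q_w·X_r) when wasting from the recycle, so Q_w = V·X/(θ_c·X_r) = 9268 × 2180 / (14.9 × 6850) = 198.0 m³/d.

Q_w ≈ 198 m³/d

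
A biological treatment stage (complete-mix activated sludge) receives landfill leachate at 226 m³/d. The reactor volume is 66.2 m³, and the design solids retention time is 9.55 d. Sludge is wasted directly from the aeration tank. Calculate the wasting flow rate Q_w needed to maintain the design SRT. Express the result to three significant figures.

With mixed-liquor wasting, θ_c = V/Q_w, so Q_w = V/θ_c = 66.20/9.55 = 6.932 m³/d.

Q_w ≈ 6.93 m³/d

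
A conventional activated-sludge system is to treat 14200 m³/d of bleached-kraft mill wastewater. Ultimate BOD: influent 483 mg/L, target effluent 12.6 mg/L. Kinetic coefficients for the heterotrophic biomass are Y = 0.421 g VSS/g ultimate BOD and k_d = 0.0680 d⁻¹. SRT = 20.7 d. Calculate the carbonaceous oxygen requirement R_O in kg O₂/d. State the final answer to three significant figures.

R_O ≈ 5020 kg O₂/d

Y_obs = Y / (1 + k_d θ_c) = 0.421 / (1 + 0.0680 × 20.7) = 0.421 / 2.408 = 0.1749.
Q·(S₀ − S) = 14200 × (483 − 12.6) × 10⁻³ = 6680 kg/d removed.
Biomass synthesised: P_X = Y_obs × 6680 = 1168 kg VSS/d.
R_O = Q·ΔS − 1.42 P_X = 6680 − 1659 = 5021 kg O₂/d.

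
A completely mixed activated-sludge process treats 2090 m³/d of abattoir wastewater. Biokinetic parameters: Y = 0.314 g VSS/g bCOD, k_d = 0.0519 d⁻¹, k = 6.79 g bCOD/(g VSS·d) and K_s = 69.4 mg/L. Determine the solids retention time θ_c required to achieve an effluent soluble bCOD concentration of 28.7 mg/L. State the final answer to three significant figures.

At the target effluent, Y k S/(K_s+S) = 0.314×6.79×28.7/98.10 = 0.6238 d⁻¹.
θ_c = 1/(μ − k_d) = 1/(0.6238 − 0.0519) = 1/0.5719 = 1.749 d.

θ_c ≈ 1.75 d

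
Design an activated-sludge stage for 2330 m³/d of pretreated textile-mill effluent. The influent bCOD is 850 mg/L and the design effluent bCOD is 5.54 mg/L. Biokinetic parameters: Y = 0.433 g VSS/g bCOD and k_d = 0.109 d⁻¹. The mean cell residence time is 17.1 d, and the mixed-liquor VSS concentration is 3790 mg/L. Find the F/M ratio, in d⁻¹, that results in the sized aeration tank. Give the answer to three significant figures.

F/M ≈ 0.389 d⁻¹

Rearranging the biomass balance for a CMAS with decay, V = Y·Q·ΔS·θ_c / [X·(1+k_d θ_c)] = 0.433 × 2330 × (850 − 5.54) × 17.1 / [3790 × (1 + 0.109 × 17.1)] = 1.46×10^7 / 10854 = 1342 m³.
F/M = Q·S₀ / (V·X) = 2330 × 850 / (1342 × 3790) = 0.3893 g bCOD·(g VSS·d)⁻¹.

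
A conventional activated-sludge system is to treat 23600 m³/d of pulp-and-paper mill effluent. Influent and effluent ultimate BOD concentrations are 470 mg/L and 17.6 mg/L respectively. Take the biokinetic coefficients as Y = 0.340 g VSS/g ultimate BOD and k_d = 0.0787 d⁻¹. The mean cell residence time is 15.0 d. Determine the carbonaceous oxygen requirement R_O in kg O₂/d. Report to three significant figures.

The observed yield is Y_obs = Y/(1 + k_d·θ_c) = 0.340 / (1 + 0.0787 × 15.0) = 0.340 / 2.181 = 0.1559 g VSS per g ultimate BOD removed.
Q·(S₀ − S) = 23600 × (470 − 17.6) × 10⁻³ = 10677 kg/d removed.
Net sludge production P_X = 0.1559 × 10677 = 1665 kg VSS/d.
Carbonaceous O₂ demand = substrate oxidised − cell-mass equivalent = 10677 − 1.42 × 1665 = 8313 kg O₂/d.

R_O ≈ 8310 kg O₂/d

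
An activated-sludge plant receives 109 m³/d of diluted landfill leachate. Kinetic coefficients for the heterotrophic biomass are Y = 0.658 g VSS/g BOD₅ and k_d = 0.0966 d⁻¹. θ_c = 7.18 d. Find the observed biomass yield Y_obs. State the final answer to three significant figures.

Y_obs ≈ 0.389 g VSS/g BOD₅

Correct the yield for decay: Y_obs = Y/(1 + k_d θ_c) = 0.658 / (1 + 0.0966 × 7.18) = 0.658 / 1.694 = 0.3885.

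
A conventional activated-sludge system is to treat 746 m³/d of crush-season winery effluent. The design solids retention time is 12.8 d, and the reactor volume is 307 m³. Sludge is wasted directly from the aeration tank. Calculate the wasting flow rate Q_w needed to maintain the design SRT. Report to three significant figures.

Wasting from the aeration tank: Q_w = V / θ_c = 307.0 / 12.8 = 23.98 m³/d.

Q_w ≈ 24.0 m³/d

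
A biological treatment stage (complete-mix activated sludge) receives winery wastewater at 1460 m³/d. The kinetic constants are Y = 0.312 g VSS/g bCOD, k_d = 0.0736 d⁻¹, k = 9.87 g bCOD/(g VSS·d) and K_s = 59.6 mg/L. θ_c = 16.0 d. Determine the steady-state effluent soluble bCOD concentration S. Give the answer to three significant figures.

S ≈ 2.76 mg/L

For a completely mixed reactor with recycle the Lawrence–McCarty relation gives S = K_s·(1 + k_d·θ_c) / [θ_c·(Y·k − k_d) − 1] = 59.6 × (1 + 0.0736 × 16.0) / [16.0 × (0.312 × 9.87 − 0.0736) − 1] = 129.8 / 47.09 = 2.756 mg/L.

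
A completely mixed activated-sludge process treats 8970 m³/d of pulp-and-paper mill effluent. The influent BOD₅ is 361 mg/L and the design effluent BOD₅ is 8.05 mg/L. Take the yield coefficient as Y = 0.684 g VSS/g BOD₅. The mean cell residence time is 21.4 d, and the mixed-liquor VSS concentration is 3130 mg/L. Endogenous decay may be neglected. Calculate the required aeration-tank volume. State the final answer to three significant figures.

V ≈ 14800 m³

V·X = Y·Q·ΔS·θ_c gives V = 0.684 × 8970 × (361 − 8.05) × 21.4 / 3130 = 14806 m³.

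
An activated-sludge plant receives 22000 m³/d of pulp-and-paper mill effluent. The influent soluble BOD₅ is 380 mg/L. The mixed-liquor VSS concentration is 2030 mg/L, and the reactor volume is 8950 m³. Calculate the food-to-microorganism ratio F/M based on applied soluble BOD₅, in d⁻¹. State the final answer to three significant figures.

Food-to-microorganism ratio F/M = Q S₀ / (V X) = 22000 × 380 / (8950 × 2030) = 0.4601 d⁻¹.

F/M ≈ 0.460 d⁻¹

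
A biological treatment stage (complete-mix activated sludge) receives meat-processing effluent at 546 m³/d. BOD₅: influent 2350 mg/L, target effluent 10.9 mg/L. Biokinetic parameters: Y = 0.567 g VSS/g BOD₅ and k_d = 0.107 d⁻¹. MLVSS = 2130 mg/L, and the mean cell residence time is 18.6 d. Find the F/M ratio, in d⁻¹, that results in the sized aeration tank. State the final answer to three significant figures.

From the SRT design equation V = Y Q (S₀−S) θ_c / [X (1 + k_d θ_c)] = 0.567 × 546 × (2350 − 10.9) × 18.6 / [2130 × (1 + 0.107 × 18.6)] = 1.35×10^7 / 6369 = 2115 m³.
Food-to-microorganism ratio F/M = Q S₀ / (V X) = 546 × 2350 / (2115 × 2130) = 0.2849 d⁻¹.

F/M ≈ 0.285 d⁻¹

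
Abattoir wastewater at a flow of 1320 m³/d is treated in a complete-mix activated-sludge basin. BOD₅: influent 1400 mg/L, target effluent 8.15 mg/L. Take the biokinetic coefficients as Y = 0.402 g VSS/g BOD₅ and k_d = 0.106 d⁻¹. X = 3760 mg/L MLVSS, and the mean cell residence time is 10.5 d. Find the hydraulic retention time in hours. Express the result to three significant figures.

τ ≈ 17.7 h

From the SRT design equation V = Y Q (S₀−S) θ_c / [X (1 + k_d θ_c)] = 0.402 × 1320 × (1400 − 8.15) × 10.5 / [3760 × (1 + 0.106 × 10.5)] = 7.75×10^6 / 7945 = 976.1 m³.
HRT = V/Q = 976.1 m³ / 1320 m³·d⁻¹ = 0.7395 d × 24 = 17.75 h.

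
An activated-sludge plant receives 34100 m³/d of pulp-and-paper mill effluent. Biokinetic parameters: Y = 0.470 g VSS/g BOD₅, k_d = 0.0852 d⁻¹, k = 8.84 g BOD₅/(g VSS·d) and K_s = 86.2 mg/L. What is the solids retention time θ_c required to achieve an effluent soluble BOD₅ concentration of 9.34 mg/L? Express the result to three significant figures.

Specific growth rate at S = 9.34 mg/L: μ = YkS/(K_s+S) = 0.470·8.84·9.34/(86.2+9.34) = 0.4062 d⁻¹.
1/θ_c = 0.4062 − 0.0852 = 0.3210 d⁻¹, so θ_c = 3.116 d.

θ_c ≈ 3.12 d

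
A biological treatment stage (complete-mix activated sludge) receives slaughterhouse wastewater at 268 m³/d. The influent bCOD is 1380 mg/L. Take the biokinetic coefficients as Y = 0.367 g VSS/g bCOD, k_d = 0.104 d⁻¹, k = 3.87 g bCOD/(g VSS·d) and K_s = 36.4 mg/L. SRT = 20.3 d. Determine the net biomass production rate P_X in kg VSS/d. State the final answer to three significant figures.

P_X ≈ 43.5 kg VSS/d

Effluent substrate depends only on kinetics and SRT: S = K_s(1 + k_d θ_c) / [θ_c(Yk − k_d) − 1] = 36.4 × (1 + 0.104 × 20.3) / [20.3 × (0.367 × 3.87 − 0.104) − 1] = 113.2 / 25.72 = 4.403 mg/L.
Y_obs = Y / (1 + k_d θ_c) = 0.367 / (1 + 0.104 × 20.3) = 0.367 / 3.111 = 0.1180.
Substrate removed = Q·(S₀ − S) = 268 m³/d × (1380 − 4.40) g/m³ = 3.69×10^5 g/d = 368.7 kg/d.
P_X = Y_obs · Q(S₀ − S) = 0.1180 × 368.7 = 43.49 kg VSS/d.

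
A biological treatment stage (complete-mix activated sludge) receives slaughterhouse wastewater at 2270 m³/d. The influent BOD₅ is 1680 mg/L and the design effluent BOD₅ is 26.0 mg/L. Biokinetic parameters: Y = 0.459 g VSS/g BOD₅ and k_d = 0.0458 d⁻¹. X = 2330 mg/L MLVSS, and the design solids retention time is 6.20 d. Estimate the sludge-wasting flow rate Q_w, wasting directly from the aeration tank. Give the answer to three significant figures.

Steady-state biomass mass balance: V·X·(1 + k_d·θ_c) = Y·Q·(S₀ − S)·θ_c, so V = 0.459 × 2270 × (1680 − 26.0) × 6.20 / [2330 × (1 + 0.0458 × 6.20)] = 1.07×10^7 / 2992 = 3572 m³.
With mixed-liquor wasting, θ_c = V/Q_w, so Q_w = V/θ_c = 3572/6.20 = 576.1 m³/d.

Q_w ≈ 576 m³/d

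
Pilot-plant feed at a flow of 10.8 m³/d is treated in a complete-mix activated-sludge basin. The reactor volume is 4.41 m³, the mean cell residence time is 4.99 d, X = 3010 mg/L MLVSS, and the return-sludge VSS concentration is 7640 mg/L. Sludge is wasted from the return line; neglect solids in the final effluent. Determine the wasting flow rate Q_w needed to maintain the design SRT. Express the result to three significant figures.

Wasting from the return line (neglecting effluent solids): Q_w = V·X / (θ_c·X_r) = 4.410 × 3010 / (4.99 × 7640) = 0.3482 m³/d.

Q_w ≈ 0.348 m³/d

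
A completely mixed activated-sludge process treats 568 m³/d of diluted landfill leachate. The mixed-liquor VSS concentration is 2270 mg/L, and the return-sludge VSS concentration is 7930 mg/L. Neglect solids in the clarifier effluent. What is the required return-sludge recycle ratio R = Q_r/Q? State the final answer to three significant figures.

Mass balance around the secondary clarifier (neglecting effluent solids): R = X / (X_r − X) = 2270 / (7930 − 2270) = 0.4011.

R ≈ 0.401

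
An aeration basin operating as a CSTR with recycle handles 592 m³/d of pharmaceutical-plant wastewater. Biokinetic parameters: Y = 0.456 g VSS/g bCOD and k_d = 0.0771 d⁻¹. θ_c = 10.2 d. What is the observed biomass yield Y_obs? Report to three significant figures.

Y_obs ≈ 0.255 g VSS/g bCOD

The observed yield is Y_obs = Y/(1 + k_d·θ_c) = 0.456 / (1 + 0.0771 × 10.2) = 0.456 / 1.786 = 0.2553 g VSS per g bCOD removed.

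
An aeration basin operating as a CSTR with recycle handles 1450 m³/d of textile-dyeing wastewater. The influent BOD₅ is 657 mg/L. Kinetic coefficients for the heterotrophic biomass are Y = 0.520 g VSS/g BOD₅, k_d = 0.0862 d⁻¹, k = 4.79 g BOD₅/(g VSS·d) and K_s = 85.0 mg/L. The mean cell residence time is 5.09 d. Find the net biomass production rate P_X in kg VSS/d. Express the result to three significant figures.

P_X ≈ 339 kg VSS/d

Effluent substrate depends only on kinetics and SRT: S = K_s(1 + k_d θ_c) / [θ_c(Yk − k_d) − 1] = 85.0 × (1 + 0.0862 × 5.09) / [5.09 × (0.520 × 4.79 − 0.0862) − 1] = 122.3 / 11.24 = 10.88 mg/L.
Observed yield with endogenous decay: Y_obs = Y / (1 + k_d·θ_c) = 0.520 / (1 + 0.0862 × 5.09) = 0.520 / 1.439 = 0.3614 g VSS/g BOD₅.
ΔS = 657 − 10.9 = 646.1 mg/L, so the substrate removal rate is 1450 × 646.1/1000 = 936.8 kg BOD₅/d.
So the net sludge growth is P_X = 0.3614 × 936.8 = 338.6 kg VSS/d.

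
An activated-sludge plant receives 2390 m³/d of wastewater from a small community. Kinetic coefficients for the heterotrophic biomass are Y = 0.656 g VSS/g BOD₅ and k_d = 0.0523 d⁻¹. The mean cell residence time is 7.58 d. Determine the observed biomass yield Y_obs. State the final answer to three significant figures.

Y_obs ≈ 0.470 g VSS/g BOD₅

The observed yield is Y_obs = Y/(1 + k_d·θ_c) = 0.656 / (1 + 0.0523 × 7.58) = 0.656 / 1.396 = 0.4698 g VSS per g BOD₅ removed.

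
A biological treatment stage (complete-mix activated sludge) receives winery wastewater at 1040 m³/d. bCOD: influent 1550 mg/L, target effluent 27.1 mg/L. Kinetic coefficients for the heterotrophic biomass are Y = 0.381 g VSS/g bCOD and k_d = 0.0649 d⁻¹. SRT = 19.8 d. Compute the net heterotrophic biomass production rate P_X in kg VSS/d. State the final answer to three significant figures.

Observed yield with endogenous decay: Y_obs = Y / (1 + k_d·θ_c) = 0.381 / (1 + 0.0649 × 19.8) = 0.381 / 2.285 = 0.1667 g VSS/g bCOD.
Substrate removed = Q·(S₀ − S) = 1040 m³/d × (1550 − 27.1) g/m³ = 1.58×10^6 g/d = 1584 kg/d.
So the net sludge growth is P_X = 0.1667 × 1584 = 264.1 kg VSS/d.

P_X ≈ 264 kg VSS/d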